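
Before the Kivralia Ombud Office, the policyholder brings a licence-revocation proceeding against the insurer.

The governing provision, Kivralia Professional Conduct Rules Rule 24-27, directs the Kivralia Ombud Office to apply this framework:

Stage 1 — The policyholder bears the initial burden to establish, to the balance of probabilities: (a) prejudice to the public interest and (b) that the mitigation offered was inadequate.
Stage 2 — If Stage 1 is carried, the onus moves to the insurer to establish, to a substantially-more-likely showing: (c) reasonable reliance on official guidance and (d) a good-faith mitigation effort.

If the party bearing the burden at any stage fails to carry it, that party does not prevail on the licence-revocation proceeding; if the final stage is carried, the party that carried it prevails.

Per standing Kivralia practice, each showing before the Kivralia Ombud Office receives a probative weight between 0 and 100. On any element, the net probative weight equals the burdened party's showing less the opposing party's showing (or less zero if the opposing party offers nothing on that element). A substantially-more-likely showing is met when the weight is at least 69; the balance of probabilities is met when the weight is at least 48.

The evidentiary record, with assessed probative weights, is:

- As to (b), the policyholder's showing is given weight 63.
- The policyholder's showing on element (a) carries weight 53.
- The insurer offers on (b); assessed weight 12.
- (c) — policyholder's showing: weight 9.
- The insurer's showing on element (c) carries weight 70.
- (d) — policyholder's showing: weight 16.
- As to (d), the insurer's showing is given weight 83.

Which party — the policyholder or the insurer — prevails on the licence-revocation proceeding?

policyholder

Stage 1 — burden on policyholder; standard: the balance of probabilities (weight is at least 48).
    (a): 53 ≥ 48 [met]
    (b): 63 − 12 = 51 ≥ 48 [met]
  The policyholder carries Stage 1; the insurer now bears the burden.
Stage 2 — burden on insurer; standard: a substantially-more-likely showing (weight is at least 69).
    (c): 70 − 9 = 61 < 69 [not met]
    (d): 83 − 16 = 67 < 69 [not met]
  Not every element is met, so the insurer fails to carry Stage 2.
The analysis ends at Stage 2; the policyholder prevails.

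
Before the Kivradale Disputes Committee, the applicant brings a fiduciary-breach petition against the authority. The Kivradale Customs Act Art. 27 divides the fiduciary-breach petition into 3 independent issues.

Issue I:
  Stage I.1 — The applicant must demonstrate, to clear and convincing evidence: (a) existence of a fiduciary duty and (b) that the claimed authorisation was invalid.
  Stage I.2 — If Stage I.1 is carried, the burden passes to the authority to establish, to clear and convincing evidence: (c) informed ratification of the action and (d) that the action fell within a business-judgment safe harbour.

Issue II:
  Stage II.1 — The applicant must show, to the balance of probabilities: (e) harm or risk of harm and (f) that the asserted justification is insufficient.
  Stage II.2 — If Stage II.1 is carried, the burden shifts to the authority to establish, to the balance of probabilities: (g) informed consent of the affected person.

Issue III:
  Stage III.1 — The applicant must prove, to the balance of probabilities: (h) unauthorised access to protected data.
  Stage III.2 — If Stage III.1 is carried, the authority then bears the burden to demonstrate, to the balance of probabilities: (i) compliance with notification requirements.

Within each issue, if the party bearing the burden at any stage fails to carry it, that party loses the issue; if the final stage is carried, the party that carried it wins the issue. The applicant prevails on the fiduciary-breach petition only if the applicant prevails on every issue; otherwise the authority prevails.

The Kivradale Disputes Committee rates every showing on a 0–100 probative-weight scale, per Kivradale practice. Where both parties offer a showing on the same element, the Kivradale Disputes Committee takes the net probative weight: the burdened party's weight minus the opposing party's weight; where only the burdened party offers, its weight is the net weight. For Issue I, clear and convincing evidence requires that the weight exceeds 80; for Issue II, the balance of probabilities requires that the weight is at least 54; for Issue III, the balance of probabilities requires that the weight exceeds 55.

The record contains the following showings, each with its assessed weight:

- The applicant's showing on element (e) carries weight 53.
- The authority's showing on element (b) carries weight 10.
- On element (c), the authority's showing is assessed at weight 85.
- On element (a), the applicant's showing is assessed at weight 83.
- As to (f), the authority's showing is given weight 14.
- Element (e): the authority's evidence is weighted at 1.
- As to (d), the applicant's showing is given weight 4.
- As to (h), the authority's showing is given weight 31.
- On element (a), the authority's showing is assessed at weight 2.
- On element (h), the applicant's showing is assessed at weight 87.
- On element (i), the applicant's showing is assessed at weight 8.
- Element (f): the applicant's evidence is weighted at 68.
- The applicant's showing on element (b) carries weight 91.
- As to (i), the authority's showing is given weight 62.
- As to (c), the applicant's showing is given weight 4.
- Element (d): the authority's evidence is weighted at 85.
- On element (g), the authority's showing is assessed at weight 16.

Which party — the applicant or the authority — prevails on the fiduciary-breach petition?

authority

— Issue I —
Stage I.1 — burden on applicant; standard: clear and convincing evidence (weight exceeds 80).
    (a): 83 − 2 = 81 > 80 [met]
    (b): 91 − 10 = 81 > 80 [met]
  All elements met. The burden passes to the authority.
Stage I.2 — burden on authority; standard: clear and convincing evidence (weight exceeds 80).
    (c): 85 − 4 = 81 > 80 [met]
    (d): 85 − 4 = 81 > 80 [met]
  The authority carries the last stage.
Every stage carried; the authority prevails on this issue.
— Issue II —
At Stage II.1 the applicant must meet the balance of probabilities (weight is at least 54): on (e) the weight is 53 less the opposing 1 gives net 52, which does not reach 54, so (e) does not meet the standard; on (f) the weight is 68 less the opposing 14 gives net 54, ≥ 54, so (f) meets the standard.
  Stage II.1 not carried; the applicant fails its burden.
The analysis ends at Stage II.1; the authority prevails on this issue.
— Issue III —
Stage III.1 (applicant, the balance of probabilities, weight exceeds 55): (h) net 87−31=56 > 55 — meets.
  Stage III.1 is satisfied; the onus moves to the authority.
Stage III.2 (authority, the balance of probabilities, weight exceeds 55): (i) net 62−8=54 ≤ 55 — fails.
  Stage III.2 not carried; the authority fails its burden.
The applicant prevails on this issue.
Per-issue: Issue I → authority; Issue II → authority; Issue III → applicant. The applicant must prevail on every issue; overall, the authority prevails.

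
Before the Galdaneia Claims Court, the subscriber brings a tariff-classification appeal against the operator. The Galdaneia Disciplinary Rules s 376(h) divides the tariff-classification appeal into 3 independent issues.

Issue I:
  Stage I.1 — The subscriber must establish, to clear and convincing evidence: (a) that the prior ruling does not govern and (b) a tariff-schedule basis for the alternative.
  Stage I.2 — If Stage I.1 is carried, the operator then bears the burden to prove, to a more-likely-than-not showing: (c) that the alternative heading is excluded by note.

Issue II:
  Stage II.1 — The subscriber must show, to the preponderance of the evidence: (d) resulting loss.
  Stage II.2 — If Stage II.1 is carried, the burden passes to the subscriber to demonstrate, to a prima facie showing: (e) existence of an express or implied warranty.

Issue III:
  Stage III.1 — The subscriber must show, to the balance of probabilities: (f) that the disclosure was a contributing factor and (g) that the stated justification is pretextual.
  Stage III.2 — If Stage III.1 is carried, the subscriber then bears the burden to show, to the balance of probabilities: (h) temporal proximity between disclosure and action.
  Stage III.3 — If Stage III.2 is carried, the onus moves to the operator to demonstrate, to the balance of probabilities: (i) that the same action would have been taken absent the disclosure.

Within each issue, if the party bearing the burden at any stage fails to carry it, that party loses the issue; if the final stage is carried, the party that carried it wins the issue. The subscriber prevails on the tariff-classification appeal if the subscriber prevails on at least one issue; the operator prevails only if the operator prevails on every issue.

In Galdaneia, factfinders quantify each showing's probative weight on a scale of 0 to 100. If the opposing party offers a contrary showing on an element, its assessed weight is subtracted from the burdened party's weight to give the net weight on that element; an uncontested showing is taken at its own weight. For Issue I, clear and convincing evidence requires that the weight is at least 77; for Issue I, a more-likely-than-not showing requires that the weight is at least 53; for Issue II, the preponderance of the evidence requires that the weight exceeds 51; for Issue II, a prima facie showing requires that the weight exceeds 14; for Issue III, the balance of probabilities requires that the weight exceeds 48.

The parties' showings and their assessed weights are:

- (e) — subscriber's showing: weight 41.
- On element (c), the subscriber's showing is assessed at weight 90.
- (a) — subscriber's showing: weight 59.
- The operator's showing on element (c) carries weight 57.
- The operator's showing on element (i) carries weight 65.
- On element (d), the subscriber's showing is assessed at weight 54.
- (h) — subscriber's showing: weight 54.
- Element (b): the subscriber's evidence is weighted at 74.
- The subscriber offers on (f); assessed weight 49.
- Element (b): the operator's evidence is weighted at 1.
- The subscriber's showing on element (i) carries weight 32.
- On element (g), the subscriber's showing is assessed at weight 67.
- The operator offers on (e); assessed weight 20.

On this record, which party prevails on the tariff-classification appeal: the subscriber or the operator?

subscriber

— Issue I —
At Stage I.1 the subscriber must meet clear and convincing evidence (weight is at least 77): on (a) the weight is 59, which does not reach 77, so (a) does not meet the standard; on (b) the weight is 74 less the opposing 1 gives net 73, < 77, so (b) does not meet the standard.
  The subscriber does not carry Stage I.1.
The analysis ends at Stage I.1; the operator prevails on this issue.
— Issue II —
Stage II.1 (subscriber, the preponderance of the evidence, weight exceeds 51): (d) 54 > 51 — meets.
  All elements met. The subscriber retains the burden for Stage II.2.
Stage II.2 (subscriber, a prima facie showing, weight exceeds 14): (e) net 41−20=21 > 14 — meets.
  The subscriber carries the last stage.
All stages carried — the subscriber prevails on this issue.
— Issue III —
At Stage III.1 the subscriber must meet the balance of probabilities (weight exceeds 48): on (f) the weight is 49, which does exceed 48, so (f) meets the standard; on (g) the weight is 67, > 48, so (g) meets the standard.
  Stage III.1 is satisfied; the subscriber continues to bear the burden.
At Stage III.2 the subscriber must meet the balance of probabilities (weight exceeds 48): on (h) the weight is 54, which does exceed 48, so (h) meets the standard.
  All elements met. The burden passes to the operator.
At Stage III.3 the operator must meet the balance of probabilities (weight exceeds 48): on (i) the weight is 65 less the opposing 32 gives net 33, ≤ 48, so (i) does not meet the standard.
  Stage III.3 not carried; the operator fails its burden.
The subscriber prevails on this issue.
Per-issue: Issue I → operator; Issue II → subscriber; Issue III → subscriber. The subscriber must prevail on at least one issue; overall, the subscriber prevails.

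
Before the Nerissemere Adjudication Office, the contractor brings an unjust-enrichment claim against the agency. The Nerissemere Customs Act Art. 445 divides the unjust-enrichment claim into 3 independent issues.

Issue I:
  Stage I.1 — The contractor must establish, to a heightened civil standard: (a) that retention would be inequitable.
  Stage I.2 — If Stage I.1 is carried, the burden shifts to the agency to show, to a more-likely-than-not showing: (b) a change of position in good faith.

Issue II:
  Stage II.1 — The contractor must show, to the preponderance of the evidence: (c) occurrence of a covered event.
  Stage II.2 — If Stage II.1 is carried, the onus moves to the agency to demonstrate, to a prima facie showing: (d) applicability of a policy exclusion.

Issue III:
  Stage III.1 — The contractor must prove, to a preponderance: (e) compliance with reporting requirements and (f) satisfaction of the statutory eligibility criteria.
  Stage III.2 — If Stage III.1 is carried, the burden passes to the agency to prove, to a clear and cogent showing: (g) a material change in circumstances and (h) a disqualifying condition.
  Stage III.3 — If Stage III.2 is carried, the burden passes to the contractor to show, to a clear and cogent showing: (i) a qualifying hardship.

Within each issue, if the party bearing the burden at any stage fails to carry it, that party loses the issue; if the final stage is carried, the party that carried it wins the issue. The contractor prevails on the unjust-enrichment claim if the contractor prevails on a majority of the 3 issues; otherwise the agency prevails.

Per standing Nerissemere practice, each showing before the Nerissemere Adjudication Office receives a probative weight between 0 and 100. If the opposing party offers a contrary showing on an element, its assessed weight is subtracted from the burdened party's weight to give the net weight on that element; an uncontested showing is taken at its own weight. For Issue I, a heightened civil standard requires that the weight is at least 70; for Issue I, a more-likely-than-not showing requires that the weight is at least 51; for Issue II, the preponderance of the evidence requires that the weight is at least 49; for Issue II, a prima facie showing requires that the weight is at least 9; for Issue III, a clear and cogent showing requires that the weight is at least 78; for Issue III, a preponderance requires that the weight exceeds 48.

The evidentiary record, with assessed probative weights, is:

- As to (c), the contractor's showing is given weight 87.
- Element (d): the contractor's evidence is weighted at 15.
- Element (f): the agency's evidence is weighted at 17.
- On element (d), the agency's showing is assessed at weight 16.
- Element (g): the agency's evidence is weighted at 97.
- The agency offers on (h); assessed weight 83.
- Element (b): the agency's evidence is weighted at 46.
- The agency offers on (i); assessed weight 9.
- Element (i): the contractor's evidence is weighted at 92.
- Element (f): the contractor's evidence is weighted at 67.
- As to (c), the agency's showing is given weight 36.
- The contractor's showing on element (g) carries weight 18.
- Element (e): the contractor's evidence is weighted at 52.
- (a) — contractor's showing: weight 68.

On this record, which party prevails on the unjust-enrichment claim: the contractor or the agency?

contractor

— Issue I —
At Stage I.1 the contractor must meet a heightened civil standard (weight is at least 70): on (a) the weight is 68, which does not reach 70, so (a) does not meet the standard.
  Stage I.1 not carried; the contractor fails its burden.
The analysis ends at Stage I.1; the agency prevails on this issue.
— Issue II —
At Stage II.1 the contractor must meet the preponderance of the evidence (weight is at least 49): on (c) the weight is 87 less the opposing 36 gives net 51, which does reach 49, so (c) meets the standard.
  Stage II.1 is satisfied; the onus moves to the agency.
At Stage II.2 the agency must meet a prima facie showing (weight is at least 9): on (d) the weight is 16 less the opposing 15 gives net 1, < 9, so (d) does not meet the standard.
  Not every element is met, so the agency fails to carry Stage II.2.
The contractor prevails on this issue.
— Issue III —
Stage III.1 — burden on contractor; standard: a preponderance (weight exceeds 48).
    (e): 52 > 48 [met]
    (f): 67 − 17 = 50 > 48 [met]
  All elements met. The burden passes to the agency.
Stage III.2 — burden on agency; standard: a clear and cogent showing (weight is at least 78).
    (g): 97 − 18 = 79 ≥ 78 [met]
    (h): 83 ≥ 78 [met]
  The agency carries Stage III.2; the contractor now bears the burden.
Stage III.3 — burden on contractor; standard: a clear and cogent showing (weight is at least 78).
    (i): 92 − 9 = 83 ≥ 78 [met]
  The contractor carries the last stage.
Every stage carried; the contractor prevails on this issue.
Per-issue: Issue I → agency; Issue II → contractor; Issue III → contractor. The contractor must prevail on a majority of issues; overall, the contractor prevails.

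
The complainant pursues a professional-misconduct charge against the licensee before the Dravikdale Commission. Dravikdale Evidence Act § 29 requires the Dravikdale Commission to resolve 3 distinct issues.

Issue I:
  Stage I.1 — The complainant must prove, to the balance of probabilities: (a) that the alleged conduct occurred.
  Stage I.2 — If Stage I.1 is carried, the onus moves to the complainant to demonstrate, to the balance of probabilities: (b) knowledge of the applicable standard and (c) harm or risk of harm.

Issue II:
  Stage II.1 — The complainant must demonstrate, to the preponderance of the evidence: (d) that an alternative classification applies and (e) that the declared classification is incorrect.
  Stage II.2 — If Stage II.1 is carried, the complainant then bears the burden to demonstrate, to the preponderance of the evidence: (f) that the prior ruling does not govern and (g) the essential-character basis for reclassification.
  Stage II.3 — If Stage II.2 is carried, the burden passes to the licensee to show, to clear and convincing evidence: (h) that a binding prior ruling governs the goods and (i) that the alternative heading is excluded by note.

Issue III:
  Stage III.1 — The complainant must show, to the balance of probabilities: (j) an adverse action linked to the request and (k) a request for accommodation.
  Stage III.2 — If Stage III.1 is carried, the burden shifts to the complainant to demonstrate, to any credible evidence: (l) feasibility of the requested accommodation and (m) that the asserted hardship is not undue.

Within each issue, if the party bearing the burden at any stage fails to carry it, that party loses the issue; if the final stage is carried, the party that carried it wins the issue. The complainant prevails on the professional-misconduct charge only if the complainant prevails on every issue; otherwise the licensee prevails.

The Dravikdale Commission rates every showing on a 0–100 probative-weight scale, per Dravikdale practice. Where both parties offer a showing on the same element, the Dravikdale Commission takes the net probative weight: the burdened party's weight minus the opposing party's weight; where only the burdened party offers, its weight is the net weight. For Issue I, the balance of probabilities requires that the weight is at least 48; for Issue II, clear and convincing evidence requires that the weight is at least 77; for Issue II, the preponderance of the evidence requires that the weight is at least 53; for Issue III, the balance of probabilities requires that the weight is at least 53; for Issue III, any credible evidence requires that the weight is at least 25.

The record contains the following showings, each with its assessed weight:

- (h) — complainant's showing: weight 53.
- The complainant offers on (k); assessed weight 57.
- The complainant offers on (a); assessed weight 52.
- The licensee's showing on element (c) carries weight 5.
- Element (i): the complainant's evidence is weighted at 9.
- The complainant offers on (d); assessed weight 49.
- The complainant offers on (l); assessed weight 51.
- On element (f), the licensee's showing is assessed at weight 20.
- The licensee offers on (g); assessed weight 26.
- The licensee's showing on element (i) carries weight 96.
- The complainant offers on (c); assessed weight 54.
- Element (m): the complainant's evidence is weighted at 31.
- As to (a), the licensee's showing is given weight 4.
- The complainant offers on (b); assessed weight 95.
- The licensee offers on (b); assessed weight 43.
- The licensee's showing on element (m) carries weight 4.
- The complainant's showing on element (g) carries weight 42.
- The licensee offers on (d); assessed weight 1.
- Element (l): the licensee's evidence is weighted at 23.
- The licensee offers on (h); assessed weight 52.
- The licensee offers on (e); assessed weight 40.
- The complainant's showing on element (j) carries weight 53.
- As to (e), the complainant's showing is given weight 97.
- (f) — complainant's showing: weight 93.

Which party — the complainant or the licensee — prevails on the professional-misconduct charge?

— Issue I —
Stage I.1 (complainant, the balance of probabilities, weight is at least 48): (a) net 52−4=48 ≥ 48 — meets.
  Stage I.1 carried; the burden remains with the complainant.
Stage I.2 (complainant, the balance of probabilities, weight is at least 48): (b) net 95−43=52 ≥ 48 — meets; (c) net 54−5=49 ≥ 48 — meets.
  Stage I.2 carried; the final stage is satisfied.
Every stage carried; the complainant prevails on this issue.
— Issue II —
At Stage II.1 the complainant must meet the preponderance of the evidence (weight is at least 53): on (d) the weight is 49 less the opposing 1 gives net 48, < 53, so (d) does not meet the standard; on (e) the weight is 97 less the opposing 40 gives net 57, ≥ 53, so (e) meets the standard.
  Not every element is met, so the complainant fails to carry Stage II.1.
So the licensee prevails on this issue.
— Issue III —
Stage III.1 — burden on complainant; standard: the balance of probabilities (weight is at least 53).
    (j): 53 ≥ 53 [met]
    (k): 57 ≥ 53 [met]
  All elements met. The complainant retains the burden for Stage III.2.
Stage III.2 — burden on complainant; standard: any credible evidence (weight is at least 25).
    (l): 51 − 23 = 28 ≥ 25 [met]
    (m): 31 − 4 = 27 ≥ 25 [met]
  The complainant carries the last stage.
With every stage satisfied, the complainant prevails on this issue.
Per-issue: Issue I → complainant; Issue II → licensee; Issue III → complainant. The complainant must prevail on every issue; overall, the licensee prevails.

licensee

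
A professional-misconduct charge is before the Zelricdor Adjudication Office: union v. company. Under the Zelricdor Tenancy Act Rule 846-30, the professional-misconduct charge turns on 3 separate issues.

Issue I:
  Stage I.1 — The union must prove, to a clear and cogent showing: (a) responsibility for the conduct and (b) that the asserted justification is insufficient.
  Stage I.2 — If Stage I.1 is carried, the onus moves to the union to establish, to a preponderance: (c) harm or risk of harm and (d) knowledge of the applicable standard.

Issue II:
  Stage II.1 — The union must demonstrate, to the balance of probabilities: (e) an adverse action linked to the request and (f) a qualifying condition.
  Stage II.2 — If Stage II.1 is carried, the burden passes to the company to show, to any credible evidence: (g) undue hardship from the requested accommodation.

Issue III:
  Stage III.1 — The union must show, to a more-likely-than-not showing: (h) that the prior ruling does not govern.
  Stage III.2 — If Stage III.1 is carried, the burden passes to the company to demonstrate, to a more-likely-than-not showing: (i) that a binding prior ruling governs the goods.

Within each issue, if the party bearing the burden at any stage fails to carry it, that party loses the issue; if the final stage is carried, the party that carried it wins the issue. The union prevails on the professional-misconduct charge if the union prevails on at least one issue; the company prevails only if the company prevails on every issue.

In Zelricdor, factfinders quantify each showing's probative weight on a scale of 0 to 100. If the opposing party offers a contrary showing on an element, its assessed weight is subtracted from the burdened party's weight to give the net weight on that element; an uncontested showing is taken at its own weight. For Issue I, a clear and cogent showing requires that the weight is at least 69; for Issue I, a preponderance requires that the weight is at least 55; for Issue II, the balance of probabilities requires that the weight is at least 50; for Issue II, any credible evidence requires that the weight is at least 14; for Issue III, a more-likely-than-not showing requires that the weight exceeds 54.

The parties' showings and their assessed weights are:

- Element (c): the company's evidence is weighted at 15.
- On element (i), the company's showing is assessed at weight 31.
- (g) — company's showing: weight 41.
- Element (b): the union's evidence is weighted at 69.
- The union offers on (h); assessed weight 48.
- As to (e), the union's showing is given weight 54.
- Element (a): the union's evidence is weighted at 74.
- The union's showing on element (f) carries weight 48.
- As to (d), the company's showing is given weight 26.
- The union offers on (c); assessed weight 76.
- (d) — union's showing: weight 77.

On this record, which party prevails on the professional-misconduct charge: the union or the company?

— Issue I —
At Stage I.1 the union must meet a clear and cogent showing (weight is at least 69): on (a) the weight is 74, ≥ 69, so (a) meets the standard; on (b) the weight is 69, ≥ 69, so (b) meets the standard.
  Stage I.1 is satisfied; the union continues to bear the burden.
At Stage I.2 the union must meet a preponderance (weight is at least 55): on (c) the weight is 76 less the opposing 15 gives net 61, ≥ 55, so (c) meets the standard; on (d) the weight is 77 less the opposing 26 gives net 51, < 55, so (d) does not meet the standard.
  Stage I.2 not carried; the union fails its burden.
The analysis ends at Stage I.2; the company prevails on this issue.
— Issue II —
Stage II.1 — burden on union; standard: the balance of probabilities (weight is at least 50).
    (e): 54 ≥ 50 [met]
    (f): 48 < 50 [not met]
  The union does not carry Stage II.1.
The company prevails on this issue.
— Issue III —
At Stage III.1 the union must meet a more-likely-than-not showing (weight exceeds 54): on (h) the weight is 48, ≤ 54, so (h) does not meet the standard.
  The union does not carry Stage III.1.
The analysis ends at Stage III.1; the company prevails on this issue.
Per-issue: Issue I → company; Issue II → company; Issue III → company. The union must prevail on at least one issue; overall, the company prevails.

company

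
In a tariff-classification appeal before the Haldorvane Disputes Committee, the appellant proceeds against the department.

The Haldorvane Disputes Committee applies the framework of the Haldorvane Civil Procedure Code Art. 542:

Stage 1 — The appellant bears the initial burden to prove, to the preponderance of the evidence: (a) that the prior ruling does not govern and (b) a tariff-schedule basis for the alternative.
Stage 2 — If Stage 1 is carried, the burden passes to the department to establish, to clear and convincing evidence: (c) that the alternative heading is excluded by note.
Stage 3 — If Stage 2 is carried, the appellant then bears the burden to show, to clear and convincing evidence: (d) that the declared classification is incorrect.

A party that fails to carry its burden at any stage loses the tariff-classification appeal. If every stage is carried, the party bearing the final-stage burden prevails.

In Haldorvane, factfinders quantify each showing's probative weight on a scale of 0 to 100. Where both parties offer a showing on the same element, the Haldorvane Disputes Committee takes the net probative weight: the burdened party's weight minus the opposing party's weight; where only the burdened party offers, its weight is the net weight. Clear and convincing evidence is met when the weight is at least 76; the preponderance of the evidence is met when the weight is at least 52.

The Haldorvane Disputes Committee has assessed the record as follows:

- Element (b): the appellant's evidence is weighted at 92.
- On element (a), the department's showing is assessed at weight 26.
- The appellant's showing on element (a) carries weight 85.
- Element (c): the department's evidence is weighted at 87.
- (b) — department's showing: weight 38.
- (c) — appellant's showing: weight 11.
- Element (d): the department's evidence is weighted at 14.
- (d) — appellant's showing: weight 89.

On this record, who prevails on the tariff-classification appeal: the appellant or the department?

Stage 1 — burden on appellant; standard: the preponderance of the evidence (weight is at least 52).
    (a): 85 − 26 = 59 ≥ 52 [met]
    (b): 92 − 38 = 54 ≥ 52 [met]
  All elements met. The burden passes to the department.
Stage 2 — burden on department; standard: clear and convincing evidence (weight is at least 76).
    (c): 87 − 11 = 76 ≥ 76 [met]
  The department carries Stage 2; the appellant now bears the burden.
Stage 3 — burden on appellant; standard: clear and convincing evidence (weight is at least 76).
    (d): 89 − 14 = 75 < 76 [not met]
  The appellant does not carry Stage 3.
The department prevails.

department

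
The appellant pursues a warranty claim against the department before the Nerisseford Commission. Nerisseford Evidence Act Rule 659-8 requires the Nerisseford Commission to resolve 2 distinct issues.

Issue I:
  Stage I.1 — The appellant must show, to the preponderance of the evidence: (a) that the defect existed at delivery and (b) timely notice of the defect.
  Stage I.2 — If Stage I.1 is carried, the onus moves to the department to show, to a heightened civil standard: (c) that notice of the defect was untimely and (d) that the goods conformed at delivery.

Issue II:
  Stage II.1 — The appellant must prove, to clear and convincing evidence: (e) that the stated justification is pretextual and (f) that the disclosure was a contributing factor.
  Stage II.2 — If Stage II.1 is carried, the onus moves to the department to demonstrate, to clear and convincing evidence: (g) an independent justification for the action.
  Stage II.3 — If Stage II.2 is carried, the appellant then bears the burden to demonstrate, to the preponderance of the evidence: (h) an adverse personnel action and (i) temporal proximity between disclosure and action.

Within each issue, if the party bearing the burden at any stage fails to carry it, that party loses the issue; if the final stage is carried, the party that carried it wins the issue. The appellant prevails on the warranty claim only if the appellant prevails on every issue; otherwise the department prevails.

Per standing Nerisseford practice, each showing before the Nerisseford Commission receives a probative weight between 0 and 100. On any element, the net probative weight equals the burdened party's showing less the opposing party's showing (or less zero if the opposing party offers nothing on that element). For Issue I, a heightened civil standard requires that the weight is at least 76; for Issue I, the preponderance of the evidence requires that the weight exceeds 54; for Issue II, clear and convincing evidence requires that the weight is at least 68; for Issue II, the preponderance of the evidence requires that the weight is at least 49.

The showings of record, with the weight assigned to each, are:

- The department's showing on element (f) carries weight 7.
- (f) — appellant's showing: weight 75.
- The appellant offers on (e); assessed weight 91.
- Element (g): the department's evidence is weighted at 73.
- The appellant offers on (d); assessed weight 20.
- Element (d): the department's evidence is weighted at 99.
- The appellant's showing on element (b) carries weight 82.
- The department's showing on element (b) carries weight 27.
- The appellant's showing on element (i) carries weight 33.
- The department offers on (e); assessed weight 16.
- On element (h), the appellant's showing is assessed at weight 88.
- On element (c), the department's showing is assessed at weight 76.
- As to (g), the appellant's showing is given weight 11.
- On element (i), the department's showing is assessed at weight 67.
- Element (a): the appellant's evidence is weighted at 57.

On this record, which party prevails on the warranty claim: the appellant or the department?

department

— Issue I —
Stage I.1 (appellant, the preponderance of the evidence, weight exceeds 54): (a) 57 > 54 — meets; (b) net 82−27=55 > 54 — meets.
  Stage I.1 carried; the burden shifts to the department.
Stage I.2 (department, a heightened civil standard, weight is at least 76): (c) 76 ≥ 76 — meets; (d) net 99−20=79 ≥ 76 — meets.
  The department carries the last stage.
Every stage carried; the department prevails on this issue.
— Issue II —
Stage II.1 — burden on appellant; standard: clear and convincing evidence (weight is at least 68).
    (e): 91 − 16 = 75 ≥ 68 [met]
    (f): 75 − 7 = 68 ≥ 68 [met]
  Stage II.1 is satisfied; the onus moves to the department.
Stage II.2 — burden on department; standard: clear and convincing evidence (weight is at least 68).
    (g): 73 − 11 = 62 < 68 [not met]
  Not every element is met, so the department fails to carry Stage II.2.
The appellant prevails on this issue.
Per-issue: Issue I → department; Issue II → appellant. The appellant must prevail on every issue; overall, the department prevails.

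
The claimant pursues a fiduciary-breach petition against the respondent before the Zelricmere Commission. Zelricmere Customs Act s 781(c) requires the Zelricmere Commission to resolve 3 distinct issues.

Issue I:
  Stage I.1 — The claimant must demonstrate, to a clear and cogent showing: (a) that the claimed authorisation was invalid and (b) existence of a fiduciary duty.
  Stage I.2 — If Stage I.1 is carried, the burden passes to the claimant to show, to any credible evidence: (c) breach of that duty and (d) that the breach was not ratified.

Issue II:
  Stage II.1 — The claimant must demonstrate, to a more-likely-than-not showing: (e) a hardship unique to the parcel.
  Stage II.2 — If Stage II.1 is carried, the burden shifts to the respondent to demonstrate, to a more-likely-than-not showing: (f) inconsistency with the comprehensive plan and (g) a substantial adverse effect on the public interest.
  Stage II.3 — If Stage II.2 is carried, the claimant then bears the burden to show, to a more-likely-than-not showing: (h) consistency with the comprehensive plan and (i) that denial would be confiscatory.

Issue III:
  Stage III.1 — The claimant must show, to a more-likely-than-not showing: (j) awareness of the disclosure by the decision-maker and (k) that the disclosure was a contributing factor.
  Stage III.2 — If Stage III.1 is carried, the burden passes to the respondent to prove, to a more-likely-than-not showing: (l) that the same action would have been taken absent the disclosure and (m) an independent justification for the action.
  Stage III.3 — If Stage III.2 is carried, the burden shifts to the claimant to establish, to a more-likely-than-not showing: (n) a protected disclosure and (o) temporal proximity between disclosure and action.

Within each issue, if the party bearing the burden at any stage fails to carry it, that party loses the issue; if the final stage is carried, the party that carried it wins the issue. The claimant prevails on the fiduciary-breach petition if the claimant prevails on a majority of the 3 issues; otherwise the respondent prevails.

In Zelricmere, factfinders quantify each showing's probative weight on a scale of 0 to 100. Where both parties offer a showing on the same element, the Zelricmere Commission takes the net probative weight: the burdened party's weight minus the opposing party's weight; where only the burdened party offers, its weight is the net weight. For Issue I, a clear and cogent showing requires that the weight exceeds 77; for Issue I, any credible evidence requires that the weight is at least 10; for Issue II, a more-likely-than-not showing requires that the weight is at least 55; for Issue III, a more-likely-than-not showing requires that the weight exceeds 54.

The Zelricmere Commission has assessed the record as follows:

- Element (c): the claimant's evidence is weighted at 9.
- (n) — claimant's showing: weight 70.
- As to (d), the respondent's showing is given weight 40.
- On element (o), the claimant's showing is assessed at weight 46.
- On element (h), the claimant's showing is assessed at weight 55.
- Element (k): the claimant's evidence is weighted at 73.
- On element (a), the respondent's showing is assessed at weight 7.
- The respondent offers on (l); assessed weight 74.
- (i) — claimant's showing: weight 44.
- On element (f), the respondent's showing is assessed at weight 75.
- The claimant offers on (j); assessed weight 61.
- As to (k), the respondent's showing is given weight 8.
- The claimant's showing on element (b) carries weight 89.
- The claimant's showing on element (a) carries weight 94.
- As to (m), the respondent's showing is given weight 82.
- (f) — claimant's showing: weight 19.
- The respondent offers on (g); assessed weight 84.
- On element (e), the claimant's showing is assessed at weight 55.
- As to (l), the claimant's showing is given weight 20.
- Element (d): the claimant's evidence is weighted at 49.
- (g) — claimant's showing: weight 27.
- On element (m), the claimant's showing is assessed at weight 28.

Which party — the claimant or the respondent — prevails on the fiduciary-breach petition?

respondent

— Issue I —
Stage I.1 — burden on claimant; standard: a clear and cogent showing (weight exceeds 77).
    (a): 94 − 7 = 87 > 77 [met]
    (b): 89 > 77 [met]
  Stage I.1 is satisfied; the claimant continues to bear the burden.
Stage I.2 — burden on claimant; standard: any credible evidence (weight is at least 10).
    (c): 9 < 10 [not met]
    (d): 49 − 40 = 9 < 10 [not met]
  Stage I.2 not carried; the claimant fails its burden.
So the respondent prevails on this issue.
— Issue II —
Stage II.1 — burden on claimant; standard: a more-likely-than-not showing (weight is at least 55).
    (e): 55 ≥ 55 [met]
  Stage II.1 is satisfied; the onus moves to the respondent.
Stage II.2 — burden on respondent; standard: a more-likely-than-not showing (weight is at least 55).
    (f): 75 − 19 = 56 ≥ 55 [met]
    (g): 84 − 27 = 57 ≥ 55 [met]
  Stage II.2 carried; the burden shifts to the claimant.
Stage II.3 — burden on claimant; standard: a more-likely-than-not showing (weight is at least 55).
    (h): 55 ≥ 55 [met]
    (i): 44 < 55 [not met]
  Not every element is met, so the claimant fails to carry Stage II.3.
The analysis ends at Stage II.3; the respondent prevails on this issue.
— Issue III —
Stage III.1 — burden on claimant; standard: a more-likely-than-not showing (weight exceeds 54).
    (j): 61 > 54 [met]
    (k): 73 − 8 = 65 > 54 [met]
  Stage III.1 carried; the burden shifts to the respondent.
Stage III.2 — burden on respondent; standard: a more-likely-than-not showing (weight exceeds 54).
    (l): 74 − 20 = 54 ≤ 54 [not met]
    (m): 82 − 28 = 54 ≤ 54 [not met]
  Not every element is met, so the respondent fails to carry Stage III.2.
So the claimant prevails on this issue.
Per-issue: Issue I → respondent; Issue II → respondent; Issue III → claimant. The claimant must prevail on a majority of issues; overall, the respondent prevails.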